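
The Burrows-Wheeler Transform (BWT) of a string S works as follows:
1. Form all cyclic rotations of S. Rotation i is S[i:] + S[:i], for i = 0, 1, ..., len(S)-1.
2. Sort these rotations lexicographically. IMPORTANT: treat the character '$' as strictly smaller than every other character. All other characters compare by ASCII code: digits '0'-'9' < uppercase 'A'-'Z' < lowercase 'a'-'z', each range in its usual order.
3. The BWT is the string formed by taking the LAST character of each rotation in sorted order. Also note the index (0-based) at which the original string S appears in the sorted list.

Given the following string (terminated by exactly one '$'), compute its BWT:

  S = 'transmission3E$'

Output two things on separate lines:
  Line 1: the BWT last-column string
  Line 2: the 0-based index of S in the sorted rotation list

Answer: En3rsmsoaitsni$
14

Derivation:
All 15 rotations (rotation i = S[i:]+S[:i]):
  rot[0] = transmission3E$
  rot[1] = ransmission3E$t
  rot[2] = ansmission3E$tr
  rot[3] = nsmission3E$tra
  rot[4] = smission3E$tran
  rot[5] = mission3E$trans
  rot[6] = ission3E$transm
  rot[7] = ssion3E$transmi
  rot[8] = sion3E$transmis
  rot[9] = ion3E$transmiss
  rot[10] = on3E$transmissi
  rot[11] = n3E$transmissio
  rot[12] = 3E$transmission
  rot[13] = E$transmission3
  rot[14] = $transmission3E
Sorted (with $ < everything):
  sorted[0] = $transmission3E  (last char: 'E')
  sorted[1] = 3E$transmission  (last char: 'n')
  sorted[2] = E$transmission3  (last char: '3')
  sorted[3] = ansmission3E$tr  (last char: 'r')
  sorted[4] = ion3E$transmiss  (last char: 's')
  sorted[5] = ission3E$transm  (last char: 'm')
  sorted[6] = mission3E$trans  (last char: 's')
  sorted[7] = n3E$transmissio  (last char: 'o')
  sorted[8] = nsmission3E$tra  (last char: 'a')
  sorted[9] = on3E$transmissi  (last char: 'i')
  sorted[10] = ransmission3E$t  (last char: 't')
  sorted[11] = sion3E$transmis  (last char: 's')
  sorted[12] = smission3E$tran  (last char: 'n')
  sorted[13] = ssion3E$transmi  (last char: 'i')
  sorted[14] = transmission3E$  (last char: '$')
Last column: En3rsmsoaitsni$
Original string S is at sorted index 14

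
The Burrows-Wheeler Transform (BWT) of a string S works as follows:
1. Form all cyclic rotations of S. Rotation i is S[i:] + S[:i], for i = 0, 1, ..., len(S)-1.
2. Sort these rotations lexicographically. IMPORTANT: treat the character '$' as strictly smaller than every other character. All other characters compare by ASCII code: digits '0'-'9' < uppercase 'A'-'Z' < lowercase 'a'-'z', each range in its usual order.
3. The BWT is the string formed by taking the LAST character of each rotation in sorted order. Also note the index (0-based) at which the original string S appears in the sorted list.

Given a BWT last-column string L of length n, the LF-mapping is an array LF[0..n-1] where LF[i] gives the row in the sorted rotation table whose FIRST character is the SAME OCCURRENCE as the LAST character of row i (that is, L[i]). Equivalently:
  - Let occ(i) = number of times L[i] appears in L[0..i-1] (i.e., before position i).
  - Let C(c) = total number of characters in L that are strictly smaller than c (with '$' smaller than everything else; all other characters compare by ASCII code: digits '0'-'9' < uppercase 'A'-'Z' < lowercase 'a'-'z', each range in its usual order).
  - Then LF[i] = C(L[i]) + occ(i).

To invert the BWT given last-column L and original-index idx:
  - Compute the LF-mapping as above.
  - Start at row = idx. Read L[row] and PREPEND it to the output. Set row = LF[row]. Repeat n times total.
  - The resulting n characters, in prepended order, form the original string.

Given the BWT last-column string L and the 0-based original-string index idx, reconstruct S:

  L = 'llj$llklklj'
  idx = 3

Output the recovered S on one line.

LF mapping: 5 6 1 0 7 8 3 9 4 10 2
Walk LF starting at row 3, prepending L[row]:
  step 1: row=3, L[3]='$', prepend. Next row=LF[3]=0
  step 2: row=0, L[0]='l', prepend. Next row=LF[0]=5
  step 3: row=5, L[5]='l', prepend. Next row=LF[5]=8
  step 4: row=8, L[8]='k', prepend. Next row=LF[8]=4
  step 5: row=4, L[4]='l', prepend. Next row=LF[4]=7
  step 6: row=7, L[7]='l', prepend. Next row=LF[7]=9
  step 7: row=9, L[9]='l', prepend. Next row=LF[9]=10
  step 8: row=10, L[10]='j', prepend. Next row=LF[10]=2
  step 9: row=2, L[2]='j', prepend. Next row=LF[2]=1
  step 10: row=1, L[1]='l', prepend. Next row=LF[1]=6
  step 11: row=6, L[6]='k', prepend. Next row=LF[6]=3
Reversed output: kljjlllkll$

Answer: kljjlllkll$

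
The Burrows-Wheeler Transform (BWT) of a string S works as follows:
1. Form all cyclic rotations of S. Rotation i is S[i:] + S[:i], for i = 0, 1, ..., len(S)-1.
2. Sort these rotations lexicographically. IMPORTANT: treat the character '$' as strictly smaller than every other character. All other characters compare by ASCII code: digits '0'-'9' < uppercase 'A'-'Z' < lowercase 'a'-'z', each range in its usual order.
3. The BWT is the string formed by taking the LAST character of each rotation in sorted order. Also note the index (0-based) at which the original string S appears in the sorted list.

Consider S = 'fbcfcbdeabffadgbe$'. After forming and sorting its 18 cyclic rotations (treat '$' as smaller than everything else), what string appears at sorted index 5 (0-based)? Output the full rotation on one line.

Answer: be$fbcfcbdeabffadg

Derivation:
All 18 rotations (rotation i = S[i:]+S[:i]):
  rot[0] = fbcfcbdeabffadgbe$
  rot[1] = bcfcbdeabffadgbe$f
  rot[2] = cfcbdeabffadgbe$fb
  rot[3] = fcbdeabffadgbe$fbc
  rot[4] = cbdeabffadgbe$fbcf
  rot[5] = bdeabffadgbe$fbcfc
  rot[6] = deabffadgbe$fbcfcb
  rot[7] = eabffadgbe$fbcfcbd
  rot[8] = abffadgbe$fbcfcbde
  rot[9] = bffadgbe$fbcfcbdea
  rot[10] = ffadgbe$fbcfcbdeab
  rot[11] = fadgbe$fbcfcbdeabf
  rot[12] = adgbe$fbcfcbdeabff
  rot[13] = dgbe$fbcfcbdeabffa
  rot[14] = gbe$fbcfcbdeabffad
  rot[15] = be$fbcfcbdeabffadg
  rot[16] = e$fbcfcbdeabffadgb
  rot[17] = $fbcfcbdeabffadgbe
Sorted (with $ < everything):
  sorted[0] = $fbcfcbdeabffadgbe
  sorted[1] = abffadgbe$fbcfcbde
  sorted[2] = adgbe$fbcfcbdeabff
  sorted[3] = bcfcbdeabffadgbe$f
  sorted[4] = bdeabffadgbe$fbcfc
  sorted[5] = be$fbcfcbdeabffadg
  sorted[6] = bffadgbe$fbcfcbdea
  sorted[7] = cbdeabffadgbe$fbcf
  sorted[8] = cfcbdeabffadgbe$fb
  sorted[9] = deabffadgbe$fbcfcb
  sorted[10] = dgbe$fbcfcbdeabffa
  sorted[11] = e$fbcfcbdeabffadgb
  sorted[12] = eabffadgbe$fbcfcbd
  sorted[13] = fadgbe$fbcfcbdeabf
  sorted[14] = fbcfcbdeabffadgbe$
  sorted[15] = fcbdeabffadgbe$fbc
  sorted[16] = ffadgbe$fbcfcbdeab
  sorted[17] = gbe$fbcfcbdeabffad
sorted[5] = be$fbcfcbdeabffadg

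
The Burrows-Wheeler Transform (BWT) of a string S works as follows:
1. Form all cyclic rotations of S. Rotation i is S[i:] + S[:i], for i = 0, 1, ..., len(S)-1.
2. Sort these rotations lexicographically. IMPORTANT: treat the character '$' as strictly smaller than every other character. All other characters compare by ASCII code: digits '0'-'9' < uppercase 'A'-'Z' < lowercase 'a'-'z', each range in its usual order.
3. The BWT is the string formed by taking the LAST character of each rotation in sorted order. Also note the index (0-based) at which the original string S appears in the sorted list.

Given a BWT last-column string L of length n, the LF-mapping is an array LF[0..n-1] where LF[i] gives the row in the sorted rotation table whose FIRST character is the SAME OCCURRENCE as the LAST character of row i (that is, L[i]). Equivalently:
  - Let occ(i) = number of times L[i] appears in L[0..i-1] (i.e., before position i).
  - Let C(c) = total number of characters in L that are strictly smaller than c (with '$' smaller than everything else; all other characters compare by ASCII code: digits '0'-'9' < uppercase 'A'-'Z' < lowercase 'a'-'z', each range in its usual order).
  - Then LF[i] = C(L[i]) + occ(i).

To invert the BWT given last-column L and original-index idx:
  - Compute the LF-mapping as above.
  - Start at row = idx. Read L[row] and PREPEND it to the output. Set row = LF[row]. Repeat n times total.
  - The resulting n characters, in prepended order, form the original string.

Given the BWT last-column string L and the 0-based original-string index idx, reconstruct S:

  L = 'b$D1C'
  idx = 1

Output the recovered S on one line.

LF mapping: 4 0 3 1 2
Walk LF starting at row 1, prepending L[row]:
  step 1: row=1, L[1]='$', prepend. Next row=LF[1]=0
  step 2: row=0, L[0]='b', prepend. Next row=LF[0]=4
  step 3: row=4, L[4]='C', prepend. Next row=LF[4]=2
  step 4: row=2, L[2]='D', prepend. Next row=LF[2]=3
  step 5: row=3, L[3]='1', prepend. Next row=LF[3]=1
Reversed output: 1DCb$

Answer: 1DCb$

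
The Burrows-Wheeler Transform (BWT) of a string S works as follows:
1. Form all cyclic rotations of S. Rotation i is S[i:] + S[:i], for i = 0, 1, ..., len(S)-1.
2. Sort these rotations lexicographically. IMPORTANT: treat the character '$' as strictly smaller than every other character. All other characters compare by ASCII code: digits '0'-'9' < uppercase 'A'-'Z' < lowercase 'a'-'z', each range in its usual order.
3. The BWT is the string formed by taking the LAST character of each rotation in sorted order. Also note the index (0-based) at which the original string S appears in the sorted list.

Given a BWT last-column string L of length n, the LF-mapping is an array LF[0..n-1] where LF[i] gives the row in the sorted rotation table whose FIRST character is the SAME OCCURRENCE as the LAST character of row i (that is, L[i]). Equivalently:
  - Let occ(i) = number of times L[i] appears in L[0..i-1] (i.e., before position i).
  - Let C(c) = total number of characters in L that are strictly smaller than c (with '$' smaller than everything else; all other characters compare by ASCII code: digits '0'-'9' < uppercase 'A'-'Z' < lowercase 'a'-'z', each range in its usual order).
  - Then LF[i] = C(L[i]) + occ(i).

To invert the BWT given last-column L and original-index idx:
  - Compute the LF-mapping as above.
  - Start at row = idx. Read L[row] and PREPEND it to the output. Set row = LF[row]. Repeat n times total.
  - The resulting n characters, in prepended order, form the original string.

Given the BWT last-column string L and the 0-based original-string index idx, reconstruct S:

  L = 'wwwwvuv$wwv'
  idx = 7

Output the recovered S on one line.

LF mapping: 5 6 7 8 2 1 3 0 9 10 4
Walk LF starting at row 7, prepending L[row]:
  step 1: row=7, L[7]='$', prepend. Next row=LF[7]=0
  step 2: row=0, L[0]='w', prepend. Next row=LF[0]=5
  step 3: row=5, L[5]='u', prepend. Next row=LF[5]=1
  step 4: row=1, L[1]='w', prepend. Next row=LF[1]=6
  step 5: row=6, L[6]='v', prepend. Next row=LF[6]=3
  step 6: row=3, L[3]='w', prepend. Next row=LF[3]=8
  step 7: row=8, L[8]='w', prepend. Next row=LF[8]=9
  step 8: row=9, L[9]='w', prepend. Next row=LF[9]=10
  step 9: row=10, L[10]='v', prepend. Next row=LF[10]=4
  step 10: row=4, L[4]='v', prepend. Next row=LF[4]=2
  step 11: row=2, L[2]='w', prepend. Next row=LF[2]=7
Reversed output: wvvwwwvwuw$

Answer: wvvwwwvwuw$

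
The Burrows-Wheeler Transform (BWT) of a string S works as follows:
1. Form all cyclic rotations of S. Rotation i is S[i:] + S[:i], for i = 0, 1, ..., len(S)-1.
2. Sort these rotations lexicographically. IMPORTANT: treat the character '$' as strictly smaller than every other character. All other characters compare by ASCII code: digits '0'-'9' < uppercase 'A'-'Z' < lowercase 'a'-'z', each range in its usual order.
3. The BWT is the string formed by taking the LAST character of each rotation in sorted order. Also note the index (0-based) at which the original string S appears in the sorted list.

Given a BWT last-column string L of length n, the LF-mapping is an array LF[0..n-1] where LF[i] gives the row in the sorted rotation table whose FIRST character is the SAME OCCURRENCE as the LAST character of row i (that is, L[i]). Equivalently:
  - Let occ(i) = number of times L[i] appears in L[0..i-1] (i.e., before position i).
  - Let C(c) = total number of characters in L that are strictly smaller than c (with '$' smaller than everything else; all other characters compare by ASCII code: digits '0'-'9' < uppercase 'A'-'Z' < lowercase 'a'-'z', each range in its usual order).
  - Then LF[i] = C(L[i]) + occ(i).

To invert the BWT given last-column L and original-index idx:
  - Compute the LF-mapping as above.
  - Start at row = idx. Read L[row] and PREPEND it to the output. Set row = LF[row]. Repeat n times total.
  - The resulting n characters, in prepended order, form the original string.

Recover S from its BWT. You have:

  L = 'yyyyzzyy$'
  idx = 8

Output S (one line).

Answer: zyyzyyyy$

Derivation:
LF mapping: 1 2 3 4 7 8 5 6 0
Walk LF starting at row 8, prepending L[row]:
  step 1: row=8, L[8]='$', prepend. Next row=LF[8]=0
  step 2: row=0, L[0]='y', prepend. Next row=LF[0]=1
  step 3: row=1, L[1]='y', prepend. Next row=LF[1]=2
  step 4: row=2, L[2]='y', prepend. Next row=LF[2]=3
  step 5: row=3, L[3]='y', prepend. Next row=LF[3]=4
  step 6: row=4, L[4]='z', prepend. Next row=LF[4]=7
  step 7: row=7, L[7]='y', prepend. Next row=LF[7]=6
  step 8: row=6, L[6]='y', prepend. Next row=LF[6]=5
  step 9: row=5, L[5]='z', prepend. Next row=LF[5]=8
Reversed output: zyyzyyyy$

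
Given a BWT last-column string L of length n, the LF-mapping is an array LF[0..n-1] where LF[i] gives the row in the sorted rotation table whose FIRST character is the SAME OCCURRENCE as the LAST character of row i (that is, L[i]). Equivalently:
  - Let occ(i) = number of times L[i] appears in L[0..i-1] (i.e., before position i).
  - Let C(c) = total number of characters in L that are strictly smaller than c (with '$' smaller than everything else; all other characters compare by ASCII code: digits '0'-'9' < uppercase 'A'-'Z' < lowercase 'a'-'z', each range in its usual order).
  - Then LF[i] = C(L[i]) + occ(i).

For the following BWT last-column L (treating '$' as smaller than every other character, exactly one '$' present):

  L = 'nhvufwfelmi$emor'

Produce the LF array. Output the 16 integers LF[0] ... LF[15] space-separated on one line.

Char counts: '$':1, 'e':2, 'f':2, 'h':1, 'i':1, 'l':1, 'm':2, 'n':1, 'o':1, 'r':1, 'u':1, 'v':1, 'w':1
C (first-col start): C('$')=0, C('e')=1, C('f')=3, C('h')=5, C('i')=6, C('l')=7, C('m')=8, C('n')=10, C('o')=11, C('r')=12, C('u')=13, C('v')=14, C('w')=15
L[0]='n': occ=0, LF[0]=C('n')+0=10+0=10
L[1]='h': occ=0, LF[1]=C('h')+0=5+0=5
L[2]='v': occ=0, LF[2]=C('v')+0=14+0=14
L[3]='u': occ=0, LF[3]=C('u')+0=13+0=13
L[4]='f': occ=0, LF[4]=C('f')+0=3+0=3
L[5]='w': occ=0, LF[5]=C('w')+0=15+0=15
L[6]='f': occ=1, LF[6]=C('f')+1=3+1=4
L[7]='e': occ=0, LF[7]=C('e')+0=1+0=1
L[8]='l': occ=0, LF[8]=C('l')+0=7+0=7
L[9]='m': occ=0, LF[9]=C('m')+0=8+0=8
L[10]='i': occ=0, LF[10]=C('i')+0=6+0=6
L[11]='$': occ=0, LF[11]=C('$')+0=0+0=0
L[12]='e': occ=1, LF[12]=C('e')+1=1+1=2
L[13]='m': occ=1, LF[13]=C('m')+1=8+1=9
L[14]='o': occ=0, LF[14]=C('o')+0=11+0=11
L[15]='r': occ=0, LF[15]=C('r')+0=12+0=12

Answer: 10 5 14 13 3 15 4 1 7 8 6 0 2 9 11 12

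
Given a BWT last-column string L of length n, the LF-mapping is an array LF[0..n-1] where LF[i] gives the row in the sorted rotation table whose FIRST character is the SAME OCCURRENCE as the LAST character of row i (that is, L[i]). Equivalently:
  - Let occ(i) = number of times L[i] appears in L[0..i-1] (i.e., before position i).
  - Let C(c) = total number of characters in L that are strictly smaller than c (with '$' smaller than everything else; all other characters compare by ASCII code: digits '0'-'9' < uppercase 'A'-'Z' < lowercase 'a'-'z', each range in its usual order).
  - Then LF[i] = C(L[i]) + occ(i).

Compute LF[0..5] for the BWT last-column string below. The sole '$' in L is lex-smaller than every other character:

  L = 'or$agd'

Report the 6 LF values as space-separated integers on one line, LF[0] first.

Answer: 4 5 0 1 3 2

Derivation:
Char counts: '$':1, 'a':1, 'd':1, 'g':1, 'o':1, 'r':1
C (first-col start): C('$')=0, C('a')=1, C('d')=2, C('g')=3, C('o')=4, C('r')=5
L[0]='o': occ=0, LF[0]=C('o')+0=4+0=4
L[1]='r': occ=0, LF[1]=C('r')+0=5+0=5
L[2]='$': occ=0, LF[2]=C('$')+0=0+0=0
L[3]='a': occ=0, LF[3]=C('a')+0=1+0=1
L[4]='g': occ=0, LF[4]=C('g')+0=3+0=3
L[5]='d': occ=0, LF[5]=C('d')+0=2+0=2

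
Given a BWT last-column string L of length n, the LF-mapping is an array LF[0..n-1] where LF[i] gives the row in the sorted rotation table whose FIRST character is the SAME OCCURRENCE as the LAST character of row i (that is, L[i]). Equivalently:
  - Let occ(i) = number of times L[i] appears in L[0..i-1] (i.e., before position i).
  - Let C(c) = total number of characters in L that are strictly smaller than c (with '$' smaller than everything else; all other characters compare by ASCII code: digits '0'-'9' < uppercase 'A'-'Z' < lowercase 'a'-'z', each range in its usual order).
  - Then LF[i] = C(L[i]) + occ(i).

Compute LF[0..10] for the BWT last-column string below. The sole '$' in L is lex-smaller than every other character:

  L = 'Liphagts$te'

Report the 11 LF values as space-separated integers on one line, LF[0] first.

Answer: 1 6 7 5 2 4 9 8 0 10 3

Derivation:
Char counts: '$':1, 'L':1, 'a':1, 'e':1, 'g':1, 'h':1, 'i':1, 'p':1, 's':1, 't':2
C (first-col start): C('$')=0, C('L')=1, C('a')=2, C('e')=3, C('g')=4, C('h')=5, C('i')=6, C('p')=7, C('s')=8, C('t')=9
L[0]='L': occ=0, LF[0]=C('L')+0=1+0=1
L[1]='i': occ=0, LF[1]=C('i')+0=6+0=6
L[2]='p': occ=0, LF[2]=C('p')+0=7+0=7
L[3]='h': occ=0, LF[3]=C('h')+0=5+0=5
L[4]='a': occ=0, LF[4]=C('a')+0=2+0=2
L[5]='g': occ=0, LF[5]=C('g')+0=4+0=4
L[6]='t': occ=0, LF[6]=C('t')+0=9+0=9
L[7]='s': occ=0, LF[7]=C('s')+0=8+0=8
L[8]='$': occ=0, LF[8]=C('$')+0=0+0=0
L[9]='t': occ=1, LF[9]=C('t')+1=9+1=10
L[10]='e': occ=0, LF[10]=C('e')+0=3+0=3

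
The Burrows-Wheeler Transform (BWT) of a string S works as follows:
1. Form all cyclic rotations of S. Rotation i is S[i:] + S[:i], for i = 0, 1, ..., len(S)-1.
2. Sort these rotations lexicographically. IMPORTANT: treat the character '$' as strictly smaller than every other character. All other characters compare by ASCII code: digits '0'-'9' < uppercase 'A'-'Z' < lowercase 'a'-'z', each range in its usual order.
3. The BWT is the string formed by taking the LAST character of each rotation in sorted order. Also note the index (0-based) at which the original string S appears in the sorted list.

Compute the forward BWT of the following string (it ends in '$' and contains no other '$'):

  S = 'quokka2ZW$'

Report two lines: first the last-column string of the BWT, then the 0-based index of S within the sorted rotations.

Answer: WaZ2kkou$q
8

Derivation:
All 10 rotations (rotation i = S[i:]+S[:i]):
  rot[0] = quokka2ZW$
  rot[1] = uokka2ZW$q
  rot[2] = okka2ZW$qu
  rot[3] = kka2ZW$quo
  rot[4] = ka2ZW$quok
  rot[5] = a2ZW$quokk
  rot[6] = 2ZW$quokka
  rot[7] = ZW$quokka2
  rot[8] = W$quokka2Z
  rot[9] = $quokka2ZW
Sorted (with $ < everything):
  sorted[0] = $quokka2ZW  (last char: 'W')
  sorted[1] = 2ZW$quokka  (last char: 'a')
  sorted[2] = W$quokka2Z  (last char: 'Z')
  sorted[3] = ZW$quokka2  (last char: '2')
  sorted[4] = a2ZW$quokk  (last char: 'k')
  sorted[5] = ka2ZW$quok  (last char: 'k')
  sorted[6] = kka2ZW$quo  (last char: 'o')
  sorted[7] = okka2ZW$qu  (last char: 'u')
  sorted[8] = quokka2ZW$  (last char: '$')
  sorted[9] = uokka2ZW$q  (last char: 'q')
Last column: WaZ2kkou$q
Original string S is at sorted index 8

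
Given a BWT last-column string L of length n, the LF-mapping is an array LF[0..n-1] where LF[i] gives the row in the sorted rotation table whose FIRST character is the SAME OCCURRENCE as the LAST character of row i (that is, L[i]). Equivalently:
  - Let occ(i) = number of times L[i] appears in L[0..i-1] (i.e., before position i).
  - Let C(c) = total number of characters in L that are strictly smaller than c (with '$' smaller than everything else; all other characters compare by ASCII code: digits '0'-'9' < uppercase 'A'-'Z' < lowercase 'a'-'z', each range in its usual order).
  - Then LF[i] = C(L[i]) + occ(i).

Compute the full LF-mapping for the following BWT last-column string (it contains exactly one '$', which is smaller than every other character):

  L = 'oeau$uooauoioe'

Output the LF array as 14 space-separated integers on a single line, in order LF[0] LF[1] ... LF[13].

Char counts: '$':1, 'a':2, 'e':2, 'i':1, 'o':5, 'u':3
C (first-col start): C('$')=0, C('a')=1, C('e')=3, C('i')=5, C('o')=6, C('u')=11
L[0]='o': occ=0, LF[0]=C('o')+0=6+0=6
L[1]='e': occ=0, LF[1]=C('e')+0=3+0=3
L[2]='a': occ=0, LF[2]=C('a')+0=1+0=1
L[3]='u': occ=0, LF[3]=C('u')+0=11+0=11
L[4]='$': occ=0, LF[4]=C('$')+0=0+0=0
L[5]='u': occ=1, LF[5]=C('u')+1=11+1=12
L[6]='o': occ=1, LF[6]=C('o')+1=6+1=7
L[7]='o': occ=2, LF[7]=C('o')+2=6+2=8
L[8]='a': occ=1, LF[8]=C('a')+1=1+1=2
L[9]='u': occ=2, LF[9]=C('u')+2=11+2=13
L[10]='o': occ=3, LF[10]=C('o')+3=6+3=9
L[11]='i': occ=0, LF[11]=C('i')+0=5+0=5
L[12]='o': occ=4, LF[12]=C('o')+4=6+4=10
L[13]='e': occ=1, LF[13]=C('e')+1=3+1=4

Answer: 6 3 1 11 0 12 7 8 2 13 9 5 10 4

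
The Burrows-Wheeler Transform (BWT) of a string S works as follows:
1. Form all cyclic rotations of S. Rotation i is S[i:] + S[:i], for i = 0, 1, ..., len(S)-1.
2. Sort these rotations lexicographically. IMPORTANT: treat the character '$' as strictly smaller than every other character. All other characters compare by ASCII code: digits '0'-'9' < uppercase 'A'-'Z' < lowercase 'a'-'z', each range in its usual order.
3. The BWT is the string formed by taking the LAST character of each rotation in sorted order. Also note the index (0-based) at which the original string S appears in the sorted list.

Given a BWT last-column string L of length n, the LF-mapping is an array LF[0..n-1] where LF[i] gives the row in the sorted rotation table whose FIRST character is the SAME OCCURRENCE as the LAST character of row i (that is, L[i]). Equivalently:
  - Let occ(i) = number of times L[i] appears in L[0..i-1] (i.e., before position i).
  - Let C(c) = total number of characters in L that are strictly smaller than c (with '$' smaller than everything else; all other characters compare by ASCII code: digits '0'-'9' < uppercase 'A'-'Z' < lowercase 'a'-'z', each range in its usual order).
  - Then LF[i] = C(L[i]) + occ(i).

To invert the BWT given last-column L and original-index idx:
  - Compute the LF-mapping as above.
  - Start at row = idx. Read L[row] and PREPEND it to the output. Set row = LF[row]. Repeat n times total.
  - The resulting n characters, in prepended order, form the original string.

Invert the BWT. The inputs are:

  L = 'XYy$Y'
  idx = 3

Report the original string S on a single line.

Answer: YyYX$

Derivation:
LF mapping: 1 2 4 0 3
Walk LF starting at row 3, prepending L[row]:
  step 1: row=3, L[3]='$', prepend. Next row=LF[3]=0
  step 2: row=0, L[0]='X', prepend. Next row=LF[0]=1
  step 3: row=1, L[1]='Y', prepend. Next row=LF[1]=2
  step 4: row=2, L[2]='y', prepend. Next row=LF[2]=4
  step 5: row=4, L[4]='Y', prepend. Next row=LF[4]=3
Reversed output: YyYX$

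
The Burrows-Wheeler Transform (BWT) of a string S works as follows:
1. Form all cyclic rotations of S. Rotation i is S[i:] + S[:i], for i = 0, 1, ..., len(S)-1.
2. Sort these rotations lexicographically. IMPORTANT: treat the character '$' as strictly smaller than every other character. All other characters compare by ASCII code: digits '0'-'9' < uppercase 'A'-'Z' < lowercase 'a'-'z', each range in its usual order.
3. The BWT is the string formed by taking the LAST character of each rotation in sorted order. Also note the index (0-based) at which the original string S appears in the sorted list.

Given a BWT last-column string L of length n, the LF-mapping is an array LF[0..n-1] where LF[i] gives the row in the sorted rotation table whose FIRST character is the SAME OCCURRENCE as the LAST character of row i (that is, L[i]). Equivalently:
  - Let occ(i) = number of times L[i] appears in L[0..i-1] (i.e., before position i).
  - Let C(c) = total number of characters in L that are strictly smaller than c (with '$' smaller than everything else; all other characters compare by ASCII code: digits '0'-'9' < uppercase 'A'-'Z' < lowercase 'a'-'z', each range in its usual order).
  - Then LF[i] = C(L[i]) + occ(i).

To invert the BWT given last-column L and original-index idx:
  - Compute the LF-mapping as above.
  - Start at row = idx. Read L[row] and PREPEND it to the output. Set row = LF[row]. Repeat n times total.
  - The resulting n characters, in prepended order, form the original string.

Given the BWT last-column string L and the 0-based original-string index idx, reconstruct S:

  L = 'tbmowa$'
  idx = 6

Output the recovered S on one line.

Answer: wombat$

Derivation:
LF mapping: 5 2 3 4 6 1 0
Walk LF starting at row 6, prepending L[row]:
  step 1: row=6, L[6]='$', prepend. Next row=LF[6]=0
  step 2: row=0, L[0]='t', prepend. Next row=LF[0]=5
  step 3: row=5, L[5]='a', prepend. Next row=LF[5]=1
  step 4: row=1, L[1]='b', prepend. Next row=LF[1]=2
  step 5: row=2, L[2]='m', prepend. Next row=LF[2]=3
  step 6: row=3, L[3]='o', prepend. Next row=LF[3]=4
  step 7: row=4, L[4]='w', prepend. Next row=LF[4]=6
Reversed output: wombat$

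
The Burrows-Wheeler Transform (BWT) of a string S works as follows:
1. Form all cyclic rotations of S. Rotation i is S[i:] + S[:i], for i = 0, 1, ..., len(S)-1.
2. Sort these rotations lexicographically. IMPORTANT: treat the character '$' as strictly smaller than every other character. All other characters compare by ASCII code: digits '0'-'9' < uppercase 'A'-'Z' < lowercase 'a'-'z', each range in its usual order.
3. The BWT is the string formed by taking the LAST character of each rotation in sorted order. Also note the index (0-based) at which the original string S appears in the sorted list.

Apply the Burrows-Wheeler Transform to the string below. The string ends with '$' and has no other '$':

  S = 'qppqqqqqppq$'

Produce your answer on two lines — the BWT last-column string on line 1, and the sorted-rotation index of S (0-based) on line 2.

Answer: qqqpppq$qqqp
7

Derivation:
All 12 rotations (rotation i = S[i:]+S[:i]):
  rot[0] = qppqqqqqppq$
  rot[1] = ppqqqqqppq$q
  rot[2] = pqqqqqppq$qp
  rot[3] = qqqqqppq$qpp
  rot[4] = qqqqppq$qppq
  rot[5] = qqqppq$qppqq
  rot[6] = qqppq$qppqqq
  rot[7] = qppq$qppqqqq
  rot[8] = ppq$qppqqqqq
  rot[9] = pq$qppqqqqqp
  rot[10] = q$qppqqqqqpp
  rot[11] = $qppqqqqqppq
Sorted (with $ < everything):
  sorted[0] = $qppqqqqqppq  (last char: 'q')
  sorted[1] = ppq$qppqqqqq  (last char: 'q')
  sorted[2] = ppqqqqqppq$q  (last char: 'q')
  sorted[3] = pq$qppqqqqqp  (last char: 'p')
  sorted[4] = pqqqqqppq$qp  (last char: 'p')
  sorted[5] = q$qppqqqqqpp  (last char: 'p')
  sorted[6] = qppq$qppqqqq  (last char: 'q')
  sorted[7] = qppqqqqqppq$  (last char: '$')
  sorted[8] = qqppq$qppqqq  (last char: 'q')
  sorted[9] = qqqppq$qppqq  (last char: 'q')
  sorted[10] = qqqqppq$qppq  (last char: 'q')
  sorted[11] = qqqqqppq$qpp  (last char: 'p')
Last column: qqqpppq$qqqp
Original string S is at sorted index 7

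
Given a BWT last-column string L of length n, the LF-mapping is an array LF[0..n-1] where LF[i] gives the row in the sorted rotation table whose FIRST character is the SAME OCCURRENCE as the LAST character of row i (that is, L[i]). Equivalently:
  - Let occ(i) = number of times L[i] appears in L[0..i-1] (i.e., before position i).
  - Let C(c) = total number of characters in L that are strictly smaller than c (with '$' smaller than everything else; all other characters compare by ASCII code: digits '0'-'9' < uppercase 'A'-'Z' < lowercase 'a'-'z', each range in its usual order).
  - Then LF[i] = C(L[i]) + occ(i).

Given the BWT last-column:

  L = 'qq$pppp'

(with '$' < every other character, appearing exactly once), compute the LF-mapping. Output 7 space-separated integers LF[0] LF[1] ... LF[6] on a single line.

Char counts: '$':1, 'p':4, 'q':2
C (first-col start): C('$')=0, C('p')=1, C('q')=5
L[0]='q': occ=0, LF[0]=C('q')+0=5+0=5
L[1]='q': occ=1, LF[1]=C('q')+1=5+1=6
L[2]='$': occ=0, LF[2]=C('$')+0=0+0=0
L[3]='p': occ=0, LF[3]=C('p')+0=1+0=1
L[4]='p': occ=1, LF[4]=C('p')+1=1+1=2
L[5]='p': occ=2, LF[5]=C('p')+2=1+2=3
L[6]='p': occ=3, LF[6]=C('p')+3=1+3=4

Answer: 5 6 0 1 2 3 4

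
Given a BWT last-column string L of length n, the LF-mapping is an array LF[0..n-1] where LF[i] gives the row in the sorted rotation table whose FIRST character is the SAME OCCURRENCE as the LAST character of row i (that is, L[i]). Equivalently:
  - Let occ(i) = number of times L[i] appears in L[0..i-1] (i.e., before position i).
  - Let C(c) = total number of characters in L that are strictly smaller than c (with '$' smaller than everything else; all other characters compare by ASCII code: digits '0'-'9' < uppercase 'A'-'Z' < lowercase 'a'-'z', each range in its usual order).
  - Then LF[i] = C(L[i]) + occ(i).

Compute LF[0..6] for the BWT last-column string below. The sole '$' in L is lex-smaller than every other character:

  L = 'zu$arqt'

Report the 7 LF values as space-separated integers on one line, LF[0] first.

Char counts: '$':1, 'a':1, 'q':1, 'r':1, 't':1, 'u':1, 'z':1
C (first-col start): C('$')=0, C('a')=1, C('q')=2, C('r')=3, C('t')=4, C('u')=5, C('z')=6
L[0]='z': occ=0, LF[0]=C('z')+0=6+0=6
L[1]='u': occ=0, LF[1]=C('u')+0=5+0=5
L[2]='$': occ=0, LF[2]=C('$')+0=0+0=0
L[3]='a': occ=0, LF[3]=C('a')+0=1+0=1
L[4]='r': occ=0, LF[4]=C('r')+0=3+0=3
L[5]='q': occ=0, LF[5]=C('q')+0=2+0=2
L[6]='t': occ=0, LF[6]=C('t')+0=4+0=4

Answer: 6 5 0 1 3 2 4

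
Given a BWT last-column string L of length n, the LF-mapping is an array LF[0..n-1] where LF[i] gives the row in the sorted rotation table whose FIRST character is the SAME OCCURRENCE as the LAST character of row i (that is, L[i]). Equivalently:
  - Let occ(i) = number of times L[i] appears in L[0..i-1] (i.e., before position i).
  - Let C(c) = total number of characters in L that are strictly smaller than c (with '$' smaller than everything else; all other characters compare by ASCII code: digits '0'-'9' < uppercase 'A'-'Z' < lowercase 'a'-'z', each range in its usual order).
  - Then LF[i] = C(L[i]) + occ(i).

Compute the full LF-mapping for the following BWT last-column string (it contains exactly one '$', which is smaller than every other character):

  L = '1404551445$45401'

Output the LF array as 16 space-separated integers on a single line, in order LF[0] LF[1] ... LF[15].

Answer: 3 6 1 7 12 13 4 8 9 14 0 10 15 11 2 5

Derivation:
Char counts: '$':1, '0':2, '1':3, '4':6, '5':4
C (first-col start): C('$')=0, C('0')=1, C('1')=3, C('4')=6, C('5')=12
L[0]='1': occ=0, LF[0]=C('1')+0=3+0=3
L[1]='4': occ=0, LF[1]=C('4')+0=6+0=6
L[2]='0': occ=0, LF[2]=C('0')+0=1+0=1
L[3]='4': occ=1, LF[3]=C('4')+1=6+1=7
L[4]='5': occ=0, LF[4]=C('5')+0=12+0=12
L[5]='5': occ=1, LF[5]=C('5')+1=12+1=13
L[6]='1': occ=1, LF[6]=C('1')+1=3+1=4
L[7]='4': occ=2, LF[7]=C('4')+2=6+2=8
L[8]='4': occ=3, LF[8]=C('4')+3=6+3=9
L[9]='5': occ=2, LF[9]=C('5')+2=12+2=14
L[10]='$': occ=0, LF[10]=C('$')+0=0+0=0
L[11]='4': occ=4, LF[11]=C('4')+4=6+4=10
L[12]='5': occ=3, LF[12]=C('5')+3=12+3=15
L[13]='4': occ=5, LF[13]=C('4')+5=6+5=11
L[14]='0': occ=1, LF[14]=C('0')+1=1+1=2
L[15]='1': occ=2, LF[15]=C('1')+2=3+2=5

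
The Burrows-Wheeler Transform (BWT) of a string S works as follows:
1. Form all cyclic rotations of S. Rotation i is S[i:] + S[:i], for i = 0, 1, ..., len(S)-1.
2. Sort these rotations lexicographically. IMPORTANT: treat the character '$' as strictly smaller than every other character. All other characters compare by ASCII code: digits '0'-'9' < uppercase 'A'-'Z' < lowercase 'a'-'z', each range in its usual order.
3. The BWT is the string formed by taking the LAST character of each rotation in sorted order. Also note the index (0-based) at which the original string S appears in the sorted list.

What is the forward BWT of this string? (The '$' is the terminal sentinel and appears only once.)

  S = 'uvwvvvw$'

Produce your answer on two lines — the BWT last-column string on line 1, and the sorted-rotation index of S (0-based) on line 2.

Answer: w$wvvuvv
1

Derivation:
All 8 rotations (rotation i = S[i:]+S[:i]):
  rot[0] = uvwvvvw$
  rot[1] = vwvvvw$u
  rot[2] = wvvvw$uv
  rot[3] = vvvw$uvw
  rot[4] = vvw$uvwv
  rot[5] = vw$uvwvv
  rot[6] = w$uvwvvv
  rot[7] = $uvwvvvw
Sorted (with $ < everything):
  sorted[0] = $uvwvvvw  (last char: 'w')
  sorted[1] = uvwvvvw$  (last char: '$')
  sorted[2] = vvvw$uvw  (last char: 'w')
  sorted[3] = vvw$uvwv  (last char: 'v')
  sorted[4] = vw$uvwvv  (last char: 'v')
  sorted[5] = vwvvvw$u  (last char: 'u')
  sorted[6] = w$uvwvvv  (last char: 'v')
  sorted[7] = wvvvw$uv  (last char: 'v')
Last column: w$wvvuvv
Original string S is at sorted index 1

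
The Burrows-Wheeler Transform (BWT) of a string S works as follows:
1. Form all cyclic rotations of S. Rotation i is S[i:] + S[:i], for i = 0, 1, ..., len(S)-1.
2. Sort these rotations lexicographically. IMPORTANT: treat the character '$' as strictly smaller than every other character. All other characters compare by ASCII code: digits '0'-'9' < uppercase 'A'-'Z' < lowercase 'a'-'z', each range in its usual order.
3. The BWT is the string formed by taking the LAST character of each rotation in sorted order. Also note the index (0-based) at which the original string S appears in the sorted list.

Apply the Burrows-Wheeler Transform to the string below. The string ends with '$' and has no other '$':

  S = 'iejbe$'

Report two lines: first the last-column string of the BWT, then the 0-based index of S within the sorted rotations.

All 6 rotations (rotation i = S[i:]+S[:i]):
  rot[0] = iejbe$
  rot[1] = ejbe$i
  rot[2] = jbe$ie
  rot[3] = be$iej
  rot[4] = e$iejb
  rot[5] = $iejbe
Sorted (with $ < everything):
  sorted[0] = $iejbe  (last char: 'e')
  sorted[1] = be$iej  (last char: 'j')
  sorted[2] = e$iejb  (last char: 'b')
  sorted[3] = ejbe$i  (last char: 'i')
  sorted[4] = iejbe$  (last char: '$')
  sorted[5] = jbe$ie  (last char: 'e')
Last column: ejbi$e
Original string S is at sorted index 4

Answer: ejbi$e
4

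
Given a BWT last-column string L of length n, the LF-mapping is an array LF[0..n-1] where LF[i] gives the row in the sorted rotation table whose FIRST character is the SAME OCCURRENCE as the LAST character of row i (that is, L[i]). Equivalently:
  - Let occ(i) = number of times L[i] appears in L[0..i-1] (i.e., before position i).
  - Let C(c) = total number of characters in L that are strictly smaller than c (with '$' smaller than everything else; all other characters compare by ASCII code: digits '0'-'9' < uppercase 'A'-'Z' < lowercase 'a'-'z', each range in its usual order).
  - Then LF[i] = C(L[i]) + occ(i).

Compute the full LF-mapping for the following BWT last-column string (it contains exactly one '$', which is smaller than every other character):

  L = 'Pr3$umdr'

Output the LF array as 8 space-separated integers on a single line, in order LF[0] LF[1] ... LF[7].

Answer: 2 5 1 0 7 4 3 6

Derivation:
Char counts: '$':1, '3':1, 'P':1, 'd':1, 'm':1, 'r':2, 'u':1
C (first-col start): C('$')=0, C('3')=1, C('P')=2, C('d')=3, C('m')=4, C('r')=5, C('u')=7
L[0]='P': occ=0, LF[0]=C('P')+0=2+0=2
L[1]='r': occ=0, LF[1]=C('r')+0=5+0=5
L[2]='3': occ=0, LF[2]=C('3')+0=1+0=1
L[3]='$': occ=0, LF[3]=C('$')+0=0+0=0
L[4]='u': occ=0, LF[4]=C('u')+0=7+0=7
L[5]='m': occ=0, LF[5]=C('m')+0=4+0=4
L[6]='d': occ=0, LF[6]=C('d')+0=3+0=3
L[7]='r': occ=1, LF[7]=C('r')+1=5+1=6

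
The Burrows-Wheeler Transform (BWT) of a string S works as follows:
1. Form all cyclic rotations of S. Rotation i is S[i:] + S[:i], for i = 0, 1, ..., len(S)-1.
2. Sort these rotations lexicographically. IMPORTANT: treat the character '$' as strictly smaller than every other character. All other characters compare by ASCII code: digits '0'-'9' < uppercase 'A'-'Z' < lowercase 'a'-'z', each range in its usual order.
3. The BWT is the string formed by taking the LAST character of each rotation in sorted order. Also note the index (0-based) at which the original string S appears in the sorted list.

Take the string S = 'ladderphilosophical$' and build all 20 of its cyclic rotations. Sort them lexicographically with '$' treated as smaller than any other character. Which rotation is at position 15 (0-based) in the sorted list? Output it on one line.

Answer: osophical$ladderphil

Derivation:
All 20 rotations (rotation i = S[i:]+S[:i]):
  rot[0] = ladderphilosophical$
  rot[1] = adderphilosophical$l
  rot[2] = dderphilosophical$la
  rot[3] = derphilosophical$lad
  rot[4] = erphilosophical$ladd
  rot[5] = rphilosophical$ladde
  rot[6] = philosophical$ladder
  rot[7] = hilosophical$ladderp
  rot[8] = ilosophical$ladderph
  rot[9] = losophical$ladderphi
  rot[10] = osophical$ladderphil
  rot[11] = sophical$ladderphilo
  rot[12] = ophical$ladderphilos
  rot[13] = phical$ladderphiloso
  rot[14] = hical$ladderphilosop
  rot[15] = ical$ladderphilosoph
  rot[16] = cal$ladderphilosophi
  rot[17] = al$ladderphilosophic
  rot[18] = l$ladderphilosophica
  rot[19] = $ladderphilosophical
Sorted (with $ < everything):
  sorted[0] = $ladderphilosophical
  sorted[1] = adderphilosophical$l
  sorted[2] = al$ladderphilosophic
  sorted[3] = cal$ladderphilosophi
  sorted[4] = dderphilosophical$la
  sorted[5] = derphilosophical$lad
  sorted[6] = erphilosophical$ladd
  sorted[7] = hical$ladderphilosop
  sorted[8] = hilosophical$ladderp
  sorted[9] = ical$ladderphilosoph
  sorted[10] = ilosophical$ladderph
  sorted[11] = l$ladderphilosophica
  sorted[12] = ladderphilosophical$
  sorted[13] = losophical$ladderphi
  sorted[14] = ophical$ladderphilos
  sorted[15] = osophical$ladderphil
  sorted[16] = phical$ladderphiloso
  sorted[17] = philosophical$ladder
  sorted[18] = rphilosophical$ladde
  sorted[19] = sophical$ladderphilo
sorted[15] = osophical$ladderphil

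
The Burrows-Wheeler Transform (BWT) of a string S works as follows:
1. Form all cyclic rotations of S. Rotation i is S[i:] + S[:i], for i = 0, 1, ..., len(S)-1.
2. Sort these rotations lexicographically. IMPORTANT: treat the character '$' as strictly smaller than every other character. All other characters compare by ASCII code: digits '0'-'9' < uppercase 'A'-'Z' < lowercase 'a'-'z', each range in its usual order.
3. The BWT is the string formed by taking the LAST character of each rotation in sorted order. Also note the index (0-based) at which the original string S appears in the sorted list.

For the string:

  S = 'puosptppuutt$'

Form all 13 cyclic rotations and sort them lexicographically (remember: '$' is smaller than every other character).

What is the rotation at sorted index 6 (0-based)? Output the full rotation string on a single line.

All 13 rotations (rotation i = S[i:]+S[:i]):
  rot[0] = puosptppuutt$
  rot[1] = uosptppuutt$p
  rot[2] = osptppuutt$pu
  rot[3] = sptppuutt$puo
  rot[4] = ptppuutt$puos
  rot[5] = tppuutt$puosp
  rot[6] = ppuutt$puospt
  rot[7] = puutt$puosptp
  rot[8] = uutt$puosptpp
  rot[9] = utt$puosptppu
  rot[10] = tt$puosptppuu
  rot[11] = t$puosptppuut
  rot[12] = $puosptppuutt
Sorted (with $ < everything):
  sorted[0] = $puosptppuutt
  sorted[1] = osptppuutt$pu
  sorted[2] = ppuutt$puospt
  sorted[3] = ptppuutt$puos
  sorted[4] = puosptppuutt$
  sorted[5] = puutt$puosptp
  sorted[6] = sptppuutt$puo
  sorted[7] = t$puosptppuut
  sorted[8] = tppuutt$puosp
  sorted[9] = tt$puosptppuu
  sorted[10] = uosptppuutt$p
  sorted[11] = utt$puosptppu
  sorted[12] = uutt$puosptpp
sorted[6] = sptppuutt$puo

Answer: sptppuutt$puo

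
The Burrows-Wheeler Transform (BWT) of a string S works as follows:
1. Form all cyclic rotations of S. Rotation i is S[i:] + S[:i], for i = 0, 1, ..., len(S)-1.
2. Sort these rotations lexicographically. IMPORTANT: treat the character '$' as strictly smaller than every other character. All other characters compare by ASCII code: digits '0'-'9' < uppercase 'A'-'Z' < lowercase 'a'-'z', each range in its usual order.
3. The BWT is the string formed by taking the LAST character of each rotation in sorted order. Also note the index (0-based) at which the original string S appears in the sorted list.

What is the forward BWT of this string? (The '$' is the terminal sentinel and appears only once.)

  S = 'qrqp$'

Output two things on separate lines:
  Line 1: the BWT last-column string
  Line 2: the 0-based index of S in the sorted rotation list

Answer: pqr$q
3

Derivation:
All 5 rotations (rotation i = S[i:]+S[:i]):
  rot[0] = qrqp$
  rot[1] = rqp$q
  rot[2] = qp$qr
  rot[3] = p$qrq
  rot[4] = $qrqp
Sorted (with $ < everything):
  sorted[0] = $qrqp  (last char: 'p')
  sorted[1] = p$qrq  (last char: 'q')
  sorted[2] = qp$qr  (last char: 'r')
  sorted[3] = qrqp$  (last char: '$')
  sorted[4] = rqp$q  (last char: 'q')
Last column: pqr$q
Original string S is at sorted index 3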